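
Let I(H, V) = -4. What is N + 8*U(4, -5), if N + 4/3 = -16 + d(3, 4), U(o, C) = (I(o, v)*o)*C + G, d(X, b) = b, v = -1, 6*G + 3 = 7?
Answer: 632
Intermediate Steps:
G = 2/3 (G = -1/2 + (1/6)*7 = -1/2 + 7/6 = 2/3 ≈ 0.66667)
U(o, C) = 2/3 - 4*C*o (U(o, C) = (-4*o)*C + 2/3 = -4*C*o + 2/3 = 2/3 - 4*C*o)
N = -40/3 (N = -4/3 + (-16 + 4) = -4/3 - 12 = -40/3 ≈ -13.333)
N + 8*U(4, -5) = -40/3 + 8*(2/3 - 4*(-5)*4) = -40/3 + 8*(2/3 + 80) = -40/3 + 8*(242/3) = -40/3 + 1936/3 = 632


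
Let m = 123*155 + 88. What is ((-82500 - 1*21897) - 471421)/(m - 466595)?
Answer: 287909/223721 ≈ 1.2869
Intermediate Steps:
m = 19153 (m = 19065 + 88 = 19153)
((-82500 - 1*21897) - 471421)/(m - 466595) = ((-82500 - 1*21897) - 471421)/(19153 - 466595) = ((-82500 - 21897) - 471421)/(-447442) = (-104397 - 471421)*(-1/447442) = -575818*(-1/447442) = 287909/223721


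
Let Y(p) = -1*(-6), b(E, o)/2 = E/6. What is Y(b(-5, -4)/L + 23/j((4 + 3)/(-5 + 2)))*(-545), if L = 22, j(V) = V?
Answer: -3270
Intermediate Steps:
b(E, o) = E/3 (b(E, o) = 2*(E/6) = E/3)
Y(p) = 6
Y(b(-5, -4)/L + 23/j((4 + 3)/(-5 + 2)))*(-545) = 6*(-545) = -3270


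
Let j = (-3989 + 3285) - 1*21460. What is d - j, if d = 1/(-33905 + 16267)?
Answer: 390928631/17638 ≈ 22164.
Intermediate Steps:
j = -22164 (j = -704 - 21460 = -22164)
d = -1/17638 (d = 1/(-17638) = -1/17638 ≈ -5.6696e-5)
d - j = -1/17638 - 1*(-22164) = -1/17638 + 22164 = 390928631/17638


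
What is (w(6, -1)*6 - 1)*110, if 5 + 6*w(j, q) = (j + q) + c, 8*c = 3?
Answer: -275/4 ≈ -68.750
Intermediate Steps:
c = 3/8 (c = (⅛)*3 = 3/8 ≈ 0.37500)
w(j, q) = -37/48 + j/6 + q/6 (w(j, q) = -⅚ + ((j + q) + 3/8)/6 = -⅚ + (3/8 + j + q)/6 = -⅚ + (1/16 + j/6 + q/6) = -37/48 + j/6 + q/6)
(w(6, -1)*6 - 1)*110 = ((-37/48 + (⅙)*6 + (⅙)*(-1))*6 - 1)*110 = ((-37/48 + 1 - ⅙)*6 - 1)*110 = ((1/16)*6 - 1)*110 = (3/8 - 1)*110 = -5/8*110 = -275/4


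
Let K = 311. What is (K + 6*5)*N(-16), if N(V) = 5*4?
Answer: 6820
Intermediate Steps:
N(V) = 20
(K + 6*5)*N(-16) = (311 + 6*5)*20 = (311 + 30)*20 = 341*20 = 6820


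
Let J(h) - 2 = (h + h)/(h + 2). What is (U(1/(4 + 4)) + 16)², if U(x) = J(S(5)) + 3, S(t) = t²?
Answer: 380689/729 ≈ 522.21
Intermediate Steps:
J(h) = 2 + 2*h/(2 + h) (J(h) = 2 + (h + h)/(h + 2) = 2 + (2*h)/(2 + h) = 2 + 2*h/(2 + h))
U(x) = 185/27 (U(x) = 4*(1 + 5²)/(2 + 5²) + 3 = 4*(1 + 25)/(2 + 25) + 3 = 4*26/27 + 3 = 4*(1/27)*26 + 3 = 104/27 + 3 = 185/27)
(U(1/(4 + 4)) + 16)² = (185/27 + 16)² = (617/27)² = 380689/729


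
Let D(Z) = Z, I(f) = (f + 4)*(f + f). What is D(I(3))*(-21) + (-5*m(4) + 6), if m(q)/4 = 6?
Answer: -996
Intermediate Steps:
I(f) = 2*f*(4 + f) (I(f) = (4 + f)*(2*f) = 2*f*(4 + f))
m(q) = 24 (m(q) = 4*6 = 24)
D(I(3))*(-21) + (-5*m(4) + 6) = (2*3*(4 + 3))*(-21) + (-5*24 + 6) = (2*3*7)*(-21) + (-120 + 6) = 42*(-21) - 114 = -882 - 114 = -996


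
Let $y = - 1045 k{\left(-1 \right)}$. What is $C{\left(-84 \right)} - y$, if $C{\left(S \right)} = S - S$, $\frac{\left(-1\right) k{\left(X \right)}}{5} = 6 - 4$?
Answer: $-10450$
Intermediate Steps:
$k{\left(X \right)} = -10$ ($k{\left(X \right)} = - 5 \left(6 - 4\right) = \left(-5\right) 2 = -10$)
$C{\left(S \right)} = 0$
$y = 10450$ ($y = \left(-1045\right) \left(-10\right) = 10450$)
$C{\left(-84 \right)} - y = 0 - 10450 = -10450$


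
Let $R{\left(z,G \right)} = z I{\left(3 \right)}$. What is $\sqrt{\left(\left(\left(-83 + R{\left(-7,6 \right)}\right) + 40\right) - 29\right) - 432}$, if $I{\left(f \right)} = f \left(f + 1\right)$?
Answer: $14 i \sqrt{3} \approx 24.249 i$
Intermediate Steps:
$I{\left(f \right)} = f \left(1 + f\right)$
$R{\left(z,G \right)} = 12 z$ ($R{\left(z,G \right)} = z 3 \left(1 + 3\right) = z 3 \cdot 4 = z 12 = 12 z$)
$\sqrt{\left(\left(\left(-83 + R{\left(-7,6 \right)}\right) + 40\right) - 29\right) - 432} = \sqrt{\left(\left(\left(-83 + 12 \left(-7\right)\right) + 40\right) - 29\right) - 432} = \sqrt{\left(\left(\left(-83 - 84\right) + 40\right) - 29\right) - 432} = \sqrt{\left(\left(-167 + 40\right) - 29\right) - 432} = \sqrt{\left(-127 - 29\right) - 432} = \sqrt{-156 - 432} = \sqrt{-588} = 14 i \sqrt{3}$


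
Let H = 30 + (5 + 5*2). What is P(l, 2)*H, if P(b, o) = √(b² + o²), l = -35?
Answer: 45*√1229 ≈ 1577.6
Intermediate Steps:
H = 45 (H = 30 + (5 + 10) = 30 + 15 = 45)
P(l, 2)*H = √((-35)² + 2²)*45 = √(1225 + 4)*45 = √1229*45 = 45*√1229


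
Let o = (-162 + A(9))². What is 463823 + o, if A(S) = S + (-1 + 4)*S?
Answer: 479699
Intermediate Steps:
A(S) = 4*S (A(S) = S + 3*S = 4*S)
o = 15876 (o = (-162 + 4*9)² = (-162 + 36)² = (-126)² = 15876)
463823 + o = 463823 + 15876 = 479699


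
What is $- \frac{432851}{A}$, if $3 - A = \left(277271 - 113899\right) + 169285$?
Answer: $\frac{432851}{332654} \approx 1.3012$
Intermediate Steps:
$A = -332654$ ($A = 3 - \left(\left(277271 - 113899\right) + 169285\right) = 3 - \left(163372 + 169285\right) = 3 - 332657 = -332654$)
$- \frac{432851}{A} = - \frac{432851}{-332654} = \left(-432851\right) \left(- \frac{1}{332654}\right) = \frac{432851}{332654}$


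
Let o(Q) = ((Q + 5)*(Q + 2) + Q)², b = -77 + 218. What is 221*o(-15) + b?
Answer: 2922866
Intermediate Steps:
b = 141
o(Q) = (Q + (2 + Q)*(5 + Q))² (o(Q) = ((5 + Q)*(2 + Q) + Q)² = ((2 + Q)*(5 + Q) + Q)² = (Q + (2 + Q)*(5 + Q))²)
221*o(-15) + b = 221*(10 + (-15)² + 8*(-15))² + 141 = 221*(10 + 225 - 120)² + 141 = 221*115² + 141 = 221*13225 + 141 = 2922725 + 141 = 2922866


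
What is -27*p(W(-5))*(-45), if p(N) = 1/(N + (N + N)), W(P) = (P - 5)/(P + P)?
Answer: 405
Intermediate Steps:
W(P) = (-5 + P)/(2*P) (W(P) = (-5 + P)/((2*P)) = (-5 + P)*(1/(2*P)) = (-5 + P)/(2*P))
p(N) = 1/(3*N) (p(N) = 1/(N + 2*N) = 1/(3*N))
-27*p(W(-5))*(-45) = -9/((½)*(-5 - 5)/(-5))*(-45) = -9/((½)*(-⅕)*(-10))*(-45) = -9/1*(-45) = -9*(-45) = 405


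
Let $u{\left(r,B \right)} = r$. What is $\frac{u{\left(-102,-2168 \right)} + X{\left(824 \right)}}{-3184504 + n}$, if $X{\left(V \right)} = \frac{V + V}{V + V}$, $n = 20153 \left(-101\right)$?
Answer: $\frac{101}{5219957} \approx 1.9349 \cdot 10^{-5}$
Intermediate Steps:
$n = -2035453$
$X{\left(V \right)} = 1$ ($X{\left(V \right)} = \frac{2 V}{2 V} = 2 V \frac{1}{2 V} = 1$)
$\frac{u{\left(-102,-2168 \right)} + X{\left(824 \right)}}{-3184504 + n} = \frac{-102 + 1}{-3184504 - 2035453} = - \frac{101}{-5219957} = \left(-101\right) \left(- \frac{1}{5219957}\right) = \frac{101}{5219957}$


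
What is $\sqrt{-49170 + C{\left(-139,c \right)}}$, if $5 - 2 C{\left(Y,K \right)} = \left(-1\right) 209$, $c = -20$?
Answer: $i \sqrt{49063} \approx 221.5 i$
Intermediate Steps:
$C{\left(Y,K \right)} = 107$ ($C{\left(Y,K \right)} = \frac{5}{2} - \frac{\left(-1\right) 209}{2} = \frac{5}{2} - - \frac{209}{2} = \frac{5}{2} + \frac{209}{2} = 107$)
$\sqrt{-49170 + C{\left(-139,c \right)}} = \sqrt{-49170 + 107} = \sqrt{-49063} = i \sqrt{49063}$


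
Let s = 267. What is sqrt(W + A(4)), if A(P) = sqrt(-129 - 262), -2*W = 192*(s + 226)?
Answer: sqrt(-47328 + I*sqrt(391)) ≈ 0.0454 + 217.55*I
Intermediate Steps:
W = -47328 (W = -96*(267 + 226) = -96*493 = -1/2*94656 = -47328)
A(P) = I*sqrt(391) (A(P) = sqrt(-391) = I*sqrt(391))
sqrt(W + A(4)) = sqrt(-47328 + I*sqrt(391))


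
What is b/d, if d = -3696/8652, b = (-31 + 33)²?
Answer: -103/11 ≈ -9.3636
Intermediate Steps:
b = 4 (b = 2² = 4)
d = -44/103 (d = -3696*1/8652 = -44/103 ≈ -0.42718)
b/d = 4/(-44/103) = 4*(-103/44) = -103/11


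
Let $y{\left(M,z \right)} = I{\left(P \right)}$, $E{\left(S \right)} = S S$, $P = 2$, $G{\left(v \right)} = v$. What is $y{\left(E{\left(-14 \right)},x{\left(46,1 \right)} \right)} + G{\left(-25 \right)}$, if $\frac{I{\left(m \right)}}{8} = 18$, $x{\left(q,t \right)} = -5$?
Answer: $119$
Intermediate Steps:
$E{\left(S \right)} = S^{2}$
$I{\left(m \right)} = 144$ ($I{\left(m \right)} = 8 \cdot 18 = 144$)
$y{\left(M,z \right)} = 144$
$y{\left(E{\left(-14 \right)},x{\left(46,1 \right)} \right)} + G{\left(-25 \right)} = 144 - 25 = 119$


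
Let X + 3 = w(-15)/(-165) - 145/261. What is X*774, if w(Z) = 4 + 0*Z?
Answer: -152392/55 ≈ -2770.8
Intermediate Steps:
w(Z) = 4 (w(Z) = 4 + 0 = 4)
X = -1772/495 (X = -3 + (4/(-165) - 145/261) = -3 + (4*(-1/165) - 145*1/261) = -3 + (-4/165 - 5/9) = -3 - 287/495 = -1772/495 ≈ -3.5798)
X*774 = -1772/495*774 = -152392/55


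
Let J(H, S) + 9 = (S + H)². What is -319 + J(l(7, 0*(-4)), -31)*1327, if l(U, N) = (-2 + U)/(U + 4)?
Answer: 148329290/121 ≈ 1.2259e+6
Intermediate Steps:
l(U, N) = (-2 + U)/(4 + U)
J(H, S) = -9 + (H + S)² (J(H, S) = -9 + (S + H)² = -9 + (H + S)²)
-319 + J(l(7, 0*(-4)), -31)*1327 = -319 + (-9 + ((-2 + 7)/(4 + 7) - 31)²)*1327 = -319 + (-9 + (5/11 - 31)²)*1327 = -319 + (-9 + (-336/11)²)*1327 = -319 + (-9 + 112896/121)*1327 = -319 + (111807/121)*1327 = -319 + 148367889/121 = 148329290/121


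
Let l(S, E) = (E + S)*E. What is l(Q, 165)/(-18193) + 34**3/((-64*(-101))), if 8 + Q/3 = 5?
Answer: 68584289/14699944 ≈ 4.6656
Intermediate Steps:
Q = -9 (Q = -24 + 3*5 = -24 + 15 = -9)
l(S, E) = E*(E + S)
l(Q, 165)/(-18193) + 34**3/((-64*(-101))) = (165*(165 - 9))/(-18193) + 34**3/((-64*(-101))) = (165*156)*(-1/18193) + 39304/6464 = 25740*(-1/18193) + 39304*(1/6464) = -25740/18193 + 4913/808 = 68584289/14699944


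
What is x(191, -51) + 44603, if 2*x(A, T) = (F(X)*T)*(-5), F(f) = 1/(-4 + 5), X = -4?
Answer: 89461/2 ≈ 44731.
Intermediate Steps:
F(f) = 1 (F(f) = 1/1 = 1)
x(A, T) = -5*T/2 (x(A, T) = ((1*T)*(-5))/2 = (T*(-5))/2 = (-5*T)/2 = -5*T/2)
x(191, -51) + 44603 = -5/2*(-51) + 44603 = 255/2 + 44603 = 89461/2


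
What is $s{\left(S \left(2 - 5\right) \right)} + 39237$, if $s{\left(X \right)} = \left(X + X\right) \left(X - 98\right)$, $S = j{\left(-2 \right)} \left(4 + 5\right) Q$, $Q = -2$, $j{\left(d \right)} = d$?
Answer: $83733$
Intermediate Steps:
$S = 36$ ($S = - 2 \left(4 + 5\right) \left(-2\right) = \left(-2\right) 9 \left(-2\right) = \left(-18\right) \left(-2\right) = 36$)
$s{\left(X \right)} = 2 X \left(-98 + X\right)$
$s{\left(S \left(2 - 5\right) \right)} + 39237 = 2 \cdot 36 \left(2 - 5\right) \left(-98 + 36 \left(2 - 5\right)\right) + 39237 = 2 \cdot 36 \left(-3\right) \left(-98 + 36 \left(-3\right)\right) + 39237 = 2 \left(-108\right) \left(-98 - 108\right) + 39237 = 2 \left(-108\right) \left(-206\right) + 39237 = 44496 + 39237 = 83733$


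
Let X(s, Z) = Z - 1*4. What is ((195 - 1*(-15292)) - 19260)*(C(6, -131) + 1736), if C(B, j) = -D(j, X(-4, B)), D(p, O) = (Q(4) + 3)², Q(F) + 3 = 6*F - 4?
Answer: -5040728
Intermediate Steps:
Q(F) = -7 + 6*F (Q(F) = -3 + (6*F - 4) = -3 + (-4 + 6*F) = -7 + 6*F)
X(s, Z) = -4 + Z (X(s, Z) = Z - 4 = -4 + Z)
D(p, O) = 400 (D(p, O) = ((-7 + 6*4) + 3)² = ((-7 + 24) + 3)² = (17 + 3)² = 20² = 400)
C(B, j) = -400 (C(B, j) = -1*400 = -400)
((195 - 1*(-15292)) - 19260)*(C(6, -131) + 1736) = ((195 - 1*(-15292)) - 19260)*(-400 + 1736) = ((195 + 15292) - 19260)*1336 = (15487 - 19260)*1336 = -3773*1336 = -5040728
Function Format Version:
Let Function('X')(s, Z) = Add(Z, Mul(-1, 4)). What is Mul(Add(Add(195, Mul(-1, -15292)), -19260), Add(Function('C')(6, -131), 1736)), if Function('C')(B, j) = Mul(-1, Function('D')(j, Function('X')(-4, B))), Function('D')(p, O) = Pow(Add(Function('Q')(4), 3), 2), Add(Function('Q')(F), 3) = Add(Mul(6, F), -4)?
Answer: -5040728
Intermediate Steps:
Function('Q')(F) = Add(-7, Mul(6, F)) (Function('Q')(F) = Add(-3, Add(Mul(6, F), -4)) = Add(-3, Add(-4, Mul(6, F))) = Add(-7, Mul(6, F)))
Function('X')(s, Z) = Add(-4, Z) (Function('X')(s, Z) = Add(Z, -4) = Add(-4, Z))
Function('D')(p, O) = 400 (Function('D')(p, O) = Pow(Add(Add(-7, Mul(6, 4)), 3), 2) = Pow(Add(Add(-7, 24), 3), 2) = Pow(Add(17, 3), 2) = Pow(20, 2) = 400)
Function('C')(B, j) = -400 (Function('C')(B, j) = Mul(-1, 400) = -400)
Mul(Add(Add(195, Mul(-1, -15292)), -19260), Add(Function('C')(6, -131), 1736)) = Mul(Add(Add(195, Mul(-1, -15292)), -19260), Add(-400, 1736)) = Mul(Add(Add(195, 15292), -19260), 1336) = Mul(Add(15487, -19260), 1336) = Mul(-3773, 1336) = -5040728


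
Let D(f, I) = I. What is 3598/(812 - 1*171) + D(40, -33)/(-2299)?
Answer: 753905/133969 ≈ 5.6275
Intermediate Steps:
3598/(812 - 1*171) + D(40, -33)/(-2299) = 3598/(812 - 1*171) - 33/(-2299) = 3598/(812 - 171) - 33*(-1/2299) = 3598/641 + 3/209 = 753905/133969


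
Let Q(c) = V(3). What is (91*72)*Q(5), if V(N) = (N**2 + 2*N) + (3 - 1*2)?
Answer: 104832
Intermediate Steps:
V(N) = 1 + N**2 + 2*N (V(N) = (N**2 + 2*N) + (3 - 2) = (N**2 + 2*N) + 1 = 1 + N**2 + 2*N)
Q(c) = 16 (Q(c) = 1 + 3**2 + 2*3 = 1 + 9 + 6 = 16)
(91*72)*Q(5) = (91*72)*16 = 6552*16 = 104832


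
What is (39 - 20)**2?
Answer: 361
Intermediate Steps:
(39 - 20)**2 = 19**2 = 361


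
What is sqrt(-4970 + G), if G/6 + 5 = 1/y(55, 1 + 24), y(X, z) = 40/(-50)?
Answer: I*sqrt(20030)/2 ≈ 70.764*I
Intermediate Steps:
y(X, z) = -4/5 (y(X, z) = 40*(-1/50) = -4/5)
G = -75/2 (G = -30 + 6/(-4/5) = -30 + 6*(-5/4) = -30 - 15/2 = -75/2 ≈ -37.500)
sqrt(-4970 + G) = sqrt(-4970 - 75/2) = sqrt(-10015/2) = I*sqrt(20030)/2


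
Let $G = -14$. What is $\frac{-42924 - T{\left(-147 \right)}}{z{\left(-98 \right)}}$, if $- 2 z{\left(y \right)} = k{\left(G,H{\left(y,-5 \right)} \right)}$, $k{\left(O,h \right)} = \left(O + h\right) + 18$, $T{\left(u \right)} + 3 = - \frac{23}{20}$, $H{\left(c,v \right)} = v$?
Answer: $- \frac{858397}{10} \approx -85840.0$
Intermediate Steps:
$T{\left(u \right)} = - \frac{83}{20}$ ($T{\left(u \right)} = -3 - \frac{23}{20} = - \frac{83}{20}$)
$k{\left(O,h \right)} = 18 + O + h$
$z{\left(y \right)} = \frac{1}{2}$ ($z{\left(y \right)} = - \frac{18 - 14 - 5}{2} = \left(- \frac{1}{2}\right) \left(-1\right) = \frac{1}{2}$)
$\frac{-42924 - T{\left(-147 \right)}}{z{\left(-98 \right)}} = \left(-42924 - - \frac{83}{20}\right) \frac{1}{\frac{1}{2}} = \left(-42924 + \frac{83}{20}\right) 2 = \left(- \frac{858397}{20}\right) 2 = - \frac{858397}{10}$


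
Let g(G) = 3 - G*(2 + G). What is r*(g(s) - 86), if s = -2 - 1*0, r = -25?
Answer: 2075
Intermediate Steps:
s = -2 (s = -2 + 0 = -2)
g(G) = 3 - G*(2 + G)
r*(g(s) - 86) = -25*((3 - 1*(-2)**2 - 2*(-2)) - 86) = -25*((3 - 1*4 + 4) - 86) = -25*((3 - 4 + 4) - 86) = -25*(3 - 86) = -25*(-83) = 2075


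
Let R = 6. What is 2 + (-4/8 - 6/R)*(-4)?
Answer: 8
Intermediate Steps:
2 + (-4/8 - 6/R)*(-4) = 2 + (-4/8 - 6/6)*(-4) = 2 + (-4*1/8 - 6*1/6)*(-4) = 2 + (-1/2 - 1)*(-4) = 2 - 3/2*(-4) = 2 + 6 = 8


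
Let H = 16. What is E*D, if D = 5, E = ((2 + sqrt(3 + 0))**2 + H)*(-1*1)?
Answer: -115 - 20*sqrt(3) ≈ -149.64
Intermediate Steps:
E = -16 - (2 + sqrt(3))**2 (E = ((2 + sqrt(3 + 0))**2 + 16)*(-1*1) = ((2 + sqrt(3))**2 + 16)*(-1) = (16 + (2 + sqrt(3))**2)*(-1) = -16 - (2 + sqrt(3))**2 ≈ -29.928)
E*D = (-23 - 4*sqrt(3))*5 = -115 - 20*sqrt(3)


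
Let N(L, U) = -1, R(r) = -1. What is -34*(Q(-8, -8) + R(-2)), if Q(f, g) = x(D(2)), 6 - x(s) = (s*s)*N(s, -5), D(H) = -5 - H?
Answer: -1836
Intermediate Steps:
x(s) = 6 + s² (x(s) = 6 - s*s*(-1) = 6 - s²*(-1) = 6 - (-1)*s² = 6 + s²)
Q(f, g) = 55 (Q(f, g) = 6 + (-5 - 1*2)² = 6 + (-5 - 2)² = 6 + (-7)² = 6 + 49 = 55)
-34*(Q(-8, -8) + R(-2)) = -34*(55 - 1) = -34*54 = -1836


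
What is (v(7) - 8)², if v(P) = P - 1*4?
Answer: 25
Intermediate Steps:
v(P) = -4 + P (v(P) = P - 4 = -4 + P)
(v(7) - 8)² = ((-4 + 7) - 8)² = (3 - 8)² = (-5)² = 25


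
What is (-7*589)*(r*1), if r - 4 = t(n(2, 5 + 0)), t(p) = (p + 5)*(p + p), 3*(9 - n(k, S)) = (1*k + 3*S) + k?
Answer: -1665692/9 ≈ -1.8508e+5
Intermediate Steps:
n(k, S) = 9 - S - 2*k/3 (n(k, S) = 9 - ((1*k + 3*S) + k)/3 = 9 - ((k + 3*S) + k)/3 = 9 - (2*k + 3*S)/3 = 9 + (-S - 2*k/3) = 9 - S - 2*k/3)
t(p) = 2*p*(5 + p) (t(p) = (5 + p)*(2*p) = 2*p*(5 + p))
r = 404/9 (r = 4 + 2*(9 - (5 + 0) - ⅔*2)*(5 + (9 - (5 + 0) - ⅔*2)) = 4 + 2*(9 - 1*5 - 4/3)*(5 + (9 - 1*5 - 4/3)) = 4 + 2*(9 - 5 - 4/3)*(5 + (9 - 5 - 4/3)) = 4 + 2*(8/3)*(5 + 8/3) = 4 + 2*(8/3)*(23/3) = 4 + 368/9 = 404/9 ≈ 44.889)
(-7*589)*(r*1) = (-7*589)*((404/9)*1) = -4123*404/9 = -1665692/9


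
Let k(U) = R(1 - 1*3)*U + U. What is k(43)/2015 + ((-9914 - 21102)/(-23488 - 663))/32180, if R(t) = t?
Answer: -333562075/15660160477 ≈ -0.021300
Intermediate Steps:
k(U) = -U (k(U) = (1 - 1*3)*U + U = (1 - 3)*U + U = -2*U + U = -U)
k(43)/2015 + ((-9914 - 21102)/(-23488 - 663))/32180 = -1*43/2015 + ((-9914 - 21102)/(-23488 - 663))/32180 = -43*1/2015 - 31016/(-24151)*(1/32180) = -43/2015 - 31016*(-1/24151)*(1/32180) = -43/2015 + (31016/24151)*(1/32180) = -43/2015 + 7754/194294795 = -333562075/15660160477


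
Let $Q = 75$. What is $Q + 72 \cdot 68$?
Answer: $4971$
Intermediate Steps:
$Q + 72 \cdot 68 = 75 + 72 \cdot 68 = 75 + 4896 = 4971$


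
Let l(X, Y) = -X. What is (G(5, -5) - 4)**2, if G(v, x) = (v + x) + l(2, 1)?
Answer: 36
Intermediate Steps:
G(v, x) = -2 + v + x (G(v, x) = (v + x) - 1*2 = (v + x) - 2 = -2 + v + x)
(G(5, -5) - 4)**2 = ((-2 + 5 - 5) - 4)**2 = (-2 - 4)**2 = (-6)**2 = 36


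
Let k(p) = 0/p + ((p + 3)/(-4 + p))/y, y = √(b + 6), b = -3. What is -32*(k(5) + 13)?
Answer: -416 - 256*√3/3 ≈ -563.80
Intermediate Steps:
y = √3 (y = √(-3 + 6) = √3 ≈ 1.7320)
k(p) = √3*(3 + p)/(3*(-4 + p)) (k(p) = 0/p + ((p + 3)/(-4 + p))/(√3) = 0 + ((3 + p)/(-4 + p))*(√3/3) = 0 + √3*(3 + p)/(3*(-4 + p)) = √3*(3 + p)/(3*(-4 + p)))
-32*(k(5) + 13) = -32*(√3*(3 + 5)/(3*(-4 + 5)) + 13) = -32*((⅓)*√3*8/1 + 13) = -32*((⅓)*√3*1*8 + 13) = -32*(8*√3/3 + 13) = -32*(13 + 8*√3/3) = -416 - 256*√3/3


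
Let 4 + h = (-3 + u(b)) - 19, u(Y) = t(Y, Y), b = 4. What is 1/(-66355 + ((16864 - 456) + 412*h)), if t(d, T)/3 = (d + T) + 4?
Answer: -1/45827 ≈ -2.1821e-5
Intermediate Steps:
t(d, T) = 12 + 3*T + 3*d (t(d, T) = 3*((d + T) + 4) = 3*((T + d) + 4) = 3*(4 + T + d) = 12 + 3*T + 3*d)
u(Y) = 12 + 6*Y (u(Y) = 12 + 3*Y + 3*Y = 12 + 6*Y)
h = 10 (h = -4 + ((-3 + (12 + 6*4)) - 19) = -4 + ((-3 + (12 + 24)) - 19) = -4 + ((-3 + 36) - 19) = -4 + (33 - 19) = -4 + 14 = 10)
1/(-66355 + ((16864 - 456) + 412*h)) = 1/(-66355 + ((16864 - 456) + 412*10)) = 1/(-66355 + (16408 + 4120)) = 1/(-66355 + 20528) = 1/(-45827) = -1/45827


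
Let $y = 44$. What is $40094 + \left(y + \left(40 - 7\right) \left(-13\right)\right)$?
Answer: $39709$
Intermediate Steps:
$40094 + \left(y + \left(40 - 7\right) \left(-13\right)\right) = 40094 + \left(44 + \left(40 - 7\right) \left(-13\right)\right) = 40094 + \left(44 + 33 \left(-13\right)\right) = 40094 + \left(44 - 429\right) = 40094 - 385 = 39709$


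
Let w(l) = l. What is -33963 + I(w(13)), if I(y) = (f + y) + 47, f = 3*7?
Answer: -33882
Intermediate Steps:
f = 21
I(y) = 68 + y (I(y) = (21 + y) + 47 = 68 + y)
-33963 + I(w(13)) = -33963 + (68 + 13) = -33963 + 81 = -33882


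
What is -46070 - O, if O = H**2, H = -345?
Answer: -165095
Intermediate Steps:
O = 119025 (O = (-345)**2 = 119025)
-46070 - O = -46070 - 1*119025 = -46070 - 119025 = -165095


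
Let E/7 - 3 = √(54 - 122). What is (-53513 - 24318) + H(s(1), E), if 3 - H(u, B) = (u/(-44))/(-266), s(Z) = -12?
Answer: -227724725/2926 ≈ -77828.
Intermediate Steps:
E = 21 + 14*I*√17 (E = 21 + 7*√(54 - 122) = 21 + 7*√(-68) = 21 + 7*(2*I*√17) = 21 + 14*I*√17 ≈ 21.0 + 57.723*I)
H(u, B) = 3 - u/11704 (H(u, B) = 3 - u/(-44)/(-266) = 3 - u*(-1/44)*(-1)/266 = 3 - (-u/44)*(-1)/266 = 3 - u/11704)
(-53513 - 24318) + H(s(1), E) = (-53513 - 24318) + (3 - 1/11704*(-12)) = -77831 + (3 + 3/2926) = -77831 + 8781/2926 = -227724725/2926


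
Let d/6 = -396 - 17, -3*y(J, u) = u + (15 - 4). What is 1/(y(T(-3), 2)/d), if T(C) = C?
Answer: 7434/13 ≈ 571.85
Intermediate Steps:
y(J, u) = -11/3 - u/3 (y(J, u) = -(u + (15 - 4))/3 = -(u + 11)/3 = -(11 + u)/3 = -11/3 - u/3)
d = -2478 (d = 6*(-396 - 17) = 6*(-413) = -2478)
1/(y(T(-3), 2)/d) = 1/((-11/3 - 1/3*2)/(-2478)) = 1/((-11/3 - 2/3)*(-1/2478)) = 1/(-13/3*(-1/2478)) = 1/(13/7434) = 7434/13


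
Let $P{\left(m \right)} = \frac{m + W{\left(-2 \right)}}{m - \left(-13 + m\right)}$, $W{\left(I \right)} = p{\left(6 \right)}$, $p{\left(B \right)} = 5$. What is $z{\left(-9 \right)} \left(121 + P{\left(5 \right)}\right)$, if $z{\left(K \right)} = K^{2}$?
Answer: $\frac{128223}{13} \approx 9863.3$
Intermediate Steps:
$W{\left(I \right)} = 5$
$P{\left(m \right)} = \frac{5}{13} + \frac{m}{13}$ ($P{\left(m \right)} = \frac{m + 5}{m - \left(-13 + m\right)} = \frac{5 + m}{13} = \left(5 + m\right) \frac{1}{13} = \frac{5}{13} + \frac{m}{13}$)
$z{\left(-9 \right)} \left(121 + P{\left(5 \right)}\right) = \left(-9\right)^{2} \left(121 + \left(\frac{5}{13} + \frac{1}{13} \cdot 5\right)\right) = 81 \left(121 + \left(\frac{5}{13} + \frac{5}{13}\right)\right) = 81 \left(121 + \frac{10}{13}\right) = 81 \cdot \frac{1583}{13} = \frac{128223}{13}$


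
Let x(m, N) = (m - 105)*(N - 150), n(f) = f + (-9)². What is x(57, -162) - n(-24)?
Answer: 14919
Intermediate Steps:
n(f) = 81 + f (n(f) = f + 81 = 81 + f)
x(m, N) = (-150 + N)*(-105 + m) (x(m, N) = (-105 + m)*(-150 + N) = (-150 + N)*(-105 + m))
x(57, -162) - n(-24) = (15750 - 150*57 - 105*(-162) - 162*57) - (81 - 24) = (15750 - 8550 + 17010 - 9234) - 1*57 = 14976 - 57 = 14919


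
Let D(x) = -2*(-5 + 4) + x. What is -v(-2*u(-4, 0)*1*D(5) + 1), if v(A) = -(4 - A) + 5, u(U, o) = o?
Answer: -2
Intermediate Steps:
D(x) = 2 + x (D(x) = -2*(-1) + x = 2 + x)
v(A) = 1 + A (v(A) = (-4 + A) + 5 = 1 + A)
-v(-2*u(-4, 0)*1*D(5) + 1) = -(1 + (-2*0*1*(2 + 5) + 1)) = -(1 + (-0*7 + 1)) = -(1 + (-2*0 + 1)) = -(1 + (0 + 1)) = -(1 + 1) = -1*2 = -2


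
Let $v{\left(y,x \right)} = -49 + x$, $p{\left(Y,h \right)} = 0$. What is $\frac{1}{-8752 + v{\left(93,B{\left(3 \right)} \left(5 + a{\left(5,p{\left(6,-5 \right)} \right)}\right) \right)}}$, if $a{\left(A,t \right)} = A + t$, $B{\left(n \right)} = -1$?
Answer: $- \frac{1}{8811} \approx -0.00011349$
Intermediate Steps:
$\frac{1}{-8752 + v{\left(93,B{\left(3 \right)} \left(5 + a{\left(5,p{\left(6,-5 \right)} \right)}\right) \right)}} = \frac{1}{-8752 - 59} = \frac{1}{-8811} = - \frac{1}{8811}$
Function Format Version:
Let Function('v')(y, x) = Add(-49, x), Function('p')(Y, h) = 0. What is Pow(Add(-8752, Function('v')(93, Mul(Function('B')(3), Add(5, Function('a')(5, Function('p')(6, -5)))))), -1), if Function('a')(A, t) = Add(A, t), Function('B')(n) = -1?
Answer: Rational(-1, 8811) ≈ -0.00011349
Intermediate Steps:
Pow(Add(-8752, Function('v')(93, Mul(Function('B')(3), Add(5, Function('a')(5, Function('p')(6, -5)))))), -1) = Pow(Add(-8752, Add(-49, Mul(-1, Add(5, Add(5, 0))))), -1) = Pow(Add(-8752, Add(-49, Mul(-1, Add(5, 5)))), -1) = Pow(Add(-8752, Add(-49, Mul(-1, 10))), -1) = Pow(Add(-8752, Add(-49, -10)), -1) = Pow(Add(-8752, -59), -1) = Pow(-8811, -1) = Rational(-1, 8811)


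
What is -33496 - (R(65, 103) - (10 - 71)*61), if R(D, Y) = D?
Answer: -37282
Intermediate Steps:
-33496 - (R(65, 103) - (10 - 71)*61) = -33496 - (65 - (10 - 71)*61) = -33496 - (65 - (-61)*61) = -33496 - (65 - 1*(-3721)) = -33496 - (65 + 3721) = -33496 - 1*3786 = -33496 - 3786 = -37282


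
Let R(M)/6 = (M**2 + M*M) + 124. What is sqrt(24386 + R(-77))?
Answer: 23*sqrt(182) ≈ 310.29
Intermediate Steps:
R(M) = 744 + 12*M**2 (R(M) = 6*((M**2 + M*M) + 124) = 6*((M**2 + M**2) + 124) = 6*(2*M**2 + 124) = 6*(124 + 2*M**2) = 744 + 12*M**2)
sqrt(24386 + R(-77)) = sqrt(24386 + (744 + 12*(-77)**2)) = sqrt(24386 + (744 + 12*5929)) = sqrt(24386 + (744 + 71148)) = sqrt(24386 + 71892) = sqrt(96278) = 23*sqrt(182)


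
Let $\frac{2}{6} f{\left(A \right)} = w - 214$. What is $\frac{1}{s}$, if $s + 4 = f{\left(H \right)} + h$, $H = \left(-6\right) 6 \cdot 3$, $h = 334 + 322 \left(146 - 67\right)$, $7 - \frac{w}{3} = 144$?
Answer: $\frac{1}{23893} \approx 4.1853 \cdot 10^{-5}$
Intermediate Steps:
$w = -411$ ($w = 21 - 432 = -411$)
$h = 25772$ ($h = 334 + 322 \left(146 - 67\right) = 334 + 322 \cdot 79 = 334 + 25438 = 25772$)
$H = -108$ ($H = \left(-36\right) 3 = -108$)
$f{\left(A \right)} = -1875$ ($f{\left(A \right)} = 3 \left(-411 - 214\right) = 3 \left(-625\right) = -1875$)
$s = 23893$ ($s = -4 + \left(-1875 + 25772\right) = -4 + 23897 = 23893$)
$\frac{1}{s} = \frac{1}{23893}$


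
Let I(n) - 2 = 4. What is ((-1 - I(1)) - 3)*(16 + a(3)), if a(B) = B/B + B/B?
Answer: -180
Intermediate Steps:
I(n) = 6 (I(n) = 2 + 4 = 6)
a(B) = 2 (a(B) = 1 + 1 = 2)
((-1 - I(1)) - 3)*(16 + a(3)) = ((-1 - 1*6) - 3)*(16 + 2) = ((-1 - 6) - 3)*18 = (-7 - 3)*18 = -10*18 = -180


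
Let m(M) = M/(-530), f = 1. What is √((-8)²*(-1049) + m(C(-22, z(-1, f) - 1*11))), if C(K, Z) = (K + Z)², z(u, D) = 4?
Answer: I*√18858948130/530 ≈ 259.11*I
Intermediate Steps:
m(M) = -M/530 (m(M) = M*(-1/530) = -M/530)
√((-8)²*(-1049) + m(C(-22, z(-1, f) - 1*11))) = √((-8)²*(-1049) - (-22 + (4 - 1*11))²/530) = √(64*(-1049) - (-22 + (4 - 11))²/530) = √(-67136 - (-22 - 7)²/530) = √(-67136 - 1/530*(-29)²) = √(-67136 - 1/530*841) = √(-67136 - 841/530) = √(-35582921/530) = I*√18858948130/530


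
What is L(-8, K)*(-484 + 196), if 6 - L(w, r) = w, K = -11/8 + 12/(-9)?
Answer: -4032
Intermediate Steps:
K = -65/24 (K = -11*⅛ + 12*(-⅑) = -11/8 - 4/3 = -65/24 ≈ -2.7083)
L(w, r) = 6 - w
L(-8, K)*(-484 + 196) = (6 - 1*(-8))*(-484 + 196) = (6 + 8)*(-288) = 14*(-288) = -4032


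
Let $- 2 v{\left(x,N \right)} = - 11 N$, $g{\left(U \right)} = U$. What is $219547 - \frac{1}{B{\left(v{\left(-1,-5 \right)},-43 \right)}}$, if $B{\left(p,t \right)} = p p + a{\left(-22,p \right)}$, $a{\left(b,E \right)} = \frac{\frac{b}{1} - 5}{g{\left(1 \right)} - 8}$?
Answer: $\frac{4672618773}{21283} \approx 2.1955 \cdot 10^{5}$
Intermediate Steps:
$v{\left(x,N \right)} = \frac{11 N}{2}$ ($v{\left(x,N \right)} = - \frac{\left(-11\right) N}{2} = \frac{11 N}{2}$)
$a{\left(b,E \right)} = \frac{5}{7} - \frac{b}{7}$ ($a{\left(b,E \right)} = \frac{\frac{b}{1} - 5}{1 - 8} = \frac{b 1 - 5}{-7} = \left(b - 5\right) \left(- \frac{1}{7}\right) = \left(-5 + b\right) \left(- \frac{1}{7}\right) = \frac{5}{7} - \frac{b}{7}$)
$B{\left(p,t \right)} = \frac{27}{7} + p^{2}$ ($B{\left(p,t \right)} = p p + \left(\frac{5}{7} - - \frac{22}{7}\right) = p^{2} + \left(\frac{5}{7} + \frac{22}{7}\right) = p^{2} + \frac{27}{7} = \frac{27}{7} + p^{2}$)
$219547 - \frac{1}{B{\left(v{\left(-1,-5 \right)},-43 \right)}} = 219547 - \frac{1}{\frac{27}{7} + \left(\frac{11}{2} \left(-5\right)\right)^{2}} = 219547 - \frac{1}{\frac{27}{7} + \left(- \frac{55}{2}\right)^{2}} = 219547 - \frac{1}{\frac{27}{7} + \frac{3025}{4}} = 219547 - \frac{1}{\frac{21283}{28}} = 219547 - \frac{28}{21283} = \frac{4672618773}{21283}$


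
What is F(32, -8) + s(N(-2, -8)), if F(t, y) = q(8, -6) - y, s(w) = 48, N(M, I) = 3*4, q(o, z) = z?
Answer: 50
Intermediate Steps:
N(M, I) = 12
F(t, y) = -6 - y
F(32, -8) + s(N(-2, -8)) = (-6 - 1*(-8)) + 48 = (-6 + 8) + 48 = 2 + 48 = 50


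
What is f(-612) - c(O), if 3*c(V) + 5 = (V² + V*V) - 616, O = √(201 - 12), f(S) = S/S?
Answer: 82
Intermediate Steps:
f(S) = 1
O = 3*√21 (O = √189 = 3*√21 ≈ 13.748)
c(V) = -207 + 2*V²/3 (c(V) = -5/3 + ((V² + V*V) - 616)/3 = -5/3 + ((V² + V²) - 616)/3 = -5/3 + (2*V² - 616)/3 = -5/3 + (-616 + 2*V²)/3 = -5/3 + (-616/3 + 2*V²/3) = -207 + 2*V²/3)
f(-612) - c(O) = 1 - (-207 + 2*(3*√21)²/3) = 1 - (-207 + (⅔)*189) = 1 - (-207 + 126) = 1 - 1*(-81) = 1 + 81 = 82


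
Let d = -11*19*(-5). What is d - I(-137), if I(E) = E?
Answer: 1182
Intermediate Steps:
d = 1045 (d = -209*(-5) = 1045)
d - I(-137) = 1045 - 1*(-137) = 1045 + 137 = 1182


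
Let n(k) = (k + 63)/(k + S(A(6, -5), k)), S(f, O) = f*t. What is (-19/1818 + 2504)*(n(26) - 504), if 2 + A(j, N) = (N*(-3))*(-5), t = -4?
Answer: -4586244973/3636 ≈ -1.2613e+6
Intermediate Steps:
A(j, N) = -2 + 15*N (A(j, N) = -2 + (N*(-3))*(-5) = -2 - 3*N*(-5) = -2 + 15*N)
S(f, O) = -4*f (S(f, O) = f*(-4) = -4*f)
n(k) = (63 + k)/(308 + k) (n(k) = (k + 63)/(k - 4*(-2 + 15*(-5))) = (63 + k)/(k - 4*(-2 - 75)) = (63 + k)/(k - 4*(-77)) = (63 + k)/(k + 308) = (63 + k)/(308 + k))
(-19/1818 + 2504)*(n(26) - 504) = (-19/1818 + 2504)*((63 + 26)/(308 + 26) - 504) = (-19*1/1818 + 2504)*(89/334 - 504) = (-19/1818 + 2504)*((1/334)*89 - 504) = 4552253*(89/334 - 504)/1818 = (4552253/1818)*(-168247/334) = -4586244973/3636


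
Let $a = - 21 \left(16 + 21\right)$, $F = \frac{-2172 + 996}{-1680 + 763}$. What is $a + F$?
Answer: $- \frac{101619}{131} \approx -775.72$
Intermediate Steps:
$F = \frac{168}{131}$ ($F = - \frac{1176}{-917} = \left(-1176\right) \left(- \frac{1}{917}\right) = \frac{168}{131} \approx 1.2824$)
$a = -777$ ($a = \left(-21\right) 37 = -777$)
$a + F = -777 + \frac{168}{131} = - \frac{101619}{131}$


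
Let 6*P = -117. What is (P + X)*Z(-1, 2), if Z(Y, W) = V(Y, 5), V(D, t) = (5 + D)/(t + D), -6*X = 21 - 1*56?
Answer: -41/3 ≈ -13.667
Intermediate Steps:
P = -39/2 (P = (1/6)*(-117) = -39/2 ≈ -19.500)
X = 35/6 (X = -(21 - 1*56)/6 = -(21 - 56)/6 = -1/6*(-35) = 35/6 ≈ 5.8333)
V(D, t) = (5 + D)/(D + t)
Z(Y, W) = 1 (Z(Y, W) = (5 + Y)/(Y + 5) = (5 + Y)/(5 + Y) = 1)
(P + X)*Z(-1, 2) = (-39/2 + 35/6)*1 = -41/3*1 = -41/3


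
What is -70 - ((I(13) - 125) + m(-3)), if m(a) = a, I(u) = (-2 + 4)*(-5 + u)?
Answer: 42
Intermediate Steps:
I(u) = -10 + 2*u (I(u) = 2*(-5 + u) = -10 + 2*u)
-70 - ((I(13) - 125) + m(-3)) = -70 - (((-10 + 2*13) - 125) - 3) = -70 - (((-10 + 26) - 125) - 3) = -70 - ((16 - 125) - 3) = -70 - (-109 - 3) = -70 - 1*(-112) = -70 + 112 = 42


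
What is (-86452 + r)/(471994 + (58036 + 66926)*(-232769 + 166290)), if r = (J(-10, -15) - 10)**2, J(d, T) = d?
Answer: 21513/2076719201 ≈ 1.0359e-5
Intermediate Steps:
r = 400 (r = (-10 - 10)**2 = (-20)**2 = 400)
(-86452 + r)/(471994 + (58036 + 66926)*(-232769 + 166290)) = (-86452 + 400)/(471994 + (58036 + 66926)*(-232769 + 166290)) = -86052/(471994 + 124962*(-66479)) = -86052/(471994 - 8307348798) = -86052/(-8306876804) = -86052*(-1/8306876804) = 21513/2076719201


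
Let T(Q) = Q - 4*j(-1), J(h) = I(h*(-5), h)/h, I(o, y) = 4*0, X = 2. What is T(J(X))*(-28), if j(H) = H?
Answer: -112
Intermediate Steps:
I(o, y) = 0
J(h) = 0 (J(h) = 0/h = 0)
T(Q) = 4 + Q (T(Q) = Q - 4*(-1) = Q + 4 = 4 + Q)
T(J(X))*(-28) = (4 + 0)*(-28) = 4*(-28) = -112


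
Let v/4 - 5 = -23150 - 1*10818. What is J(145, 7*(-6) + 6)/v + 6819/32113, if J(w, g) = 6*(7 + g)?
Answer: 155327075/727102546 ≈ 0.21362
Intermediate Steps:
v = -135852 (v = 20 + 4*(-23150 - 1*10818) = 20 + 4*(-23150 - 10818) = 20 + 4*(-33968) = 20 - 135872 = -135852)
J(w, g) = 42 + 6*g
J(145, 7*(-6) + 6)/v + 6819/32113 = (42 + 6*(7*(-6) + 6))/(-135852) + 6819/32113 = (42 + 6*(-42 + 6))*(-1/135852) + 6819*(1/32113) = (42 + 6*(-36))*(-1/135852) + 6819/32113 = (42 - 216)*(-1/135852) + 6819/32113 = -174*(-1/135852) + 6819/32113 = 29/22642 + 6819/32113 = 155327075/727102546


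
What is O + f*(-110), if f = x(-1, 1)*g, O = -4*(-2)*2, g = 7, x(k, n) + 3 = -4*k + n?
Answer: -1524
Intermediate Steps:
x(k, n) = -3 + n - 4*k (x(k, n) = -3 + (-4*k + n) = -3 + (n - 4*k) = -3 + n - 4*k)
O = 16 (O = 8*2 = 16)
f = 14 (f = (-3 + 1 - 4*(-1))*7 = (-3 + 1 + 4)*7 = 2*7 = 14)
O + f*(-110) = 16 + 14*(-110) = 16 - 1540 = -1524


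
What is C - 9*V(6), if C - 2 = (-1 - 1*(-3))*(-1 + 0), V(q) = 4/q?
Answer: -6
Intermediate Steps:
C = 0 (C = 2 + (-1 - 1*(-3))*(-1 + 0) = 2 + (-1 + 3)*(-1) = 2 + 2*(-1) = 2 - 2 = 0)
C - 9*V(6) = 0 - 36/6 = 0 - 9*2/3 = 0 - 6 = -6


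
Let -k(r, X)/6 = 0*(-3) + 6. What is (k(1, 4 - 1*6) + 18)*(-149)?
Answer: 2682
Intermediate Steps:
k(r, X) = -36 (k(r, X) = -6*(0*(-3) + 6) = -6*(0 + 6) = -6*6 = -36)
(k(1, 4 - 1*6) + 18)*(-149) = (-36 + 18)*(-149) = -18*(-149) = 2682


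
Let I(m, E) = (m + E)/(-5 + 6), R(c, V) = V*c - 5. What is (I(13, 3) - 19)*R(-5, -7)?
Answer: -90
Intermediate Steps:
R(c, V) = -5 + V*c
I(m, E) = E + m (I(m, E) = (E + m)/1 = (E + m)*1 = E + m)
(I(13, 3) - 19)*R(-5, -7) = ((3 + 13) - 19)*(-5 - 7*(-5)) = (16 - 19)*(-5 + 35) = -3*30 = -90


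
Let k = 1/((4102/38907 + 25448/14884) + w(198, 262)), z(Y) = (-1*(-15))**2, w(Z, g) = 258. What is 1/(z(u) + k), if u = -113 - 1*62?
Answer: 37614210202/8463342068397 ≈ 0.0044444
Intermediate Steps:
u = -175 (u = -113 - 62 = -175)
z(Y) = 225 (z(Y) = 15**2 = 225)
k = 144772947/37614210202 (k = 1/((4102/38907 + 25448/14884) + 258) = 1/((4102*(1/38907) + 25448*(1/14884)) + 258) = 1/((4102/38907 + 6362/3721) + 258) = 1/(262789876/144772947 + 258) = 1/(37614210202/144772947) = 144772947/37614210202 ≈ 0.0038489)
1/(z(u) + k) = 1/(225 + 144772947/37614210202) = 1/(8463342068397/37614210202) = 37614210202/8463342068397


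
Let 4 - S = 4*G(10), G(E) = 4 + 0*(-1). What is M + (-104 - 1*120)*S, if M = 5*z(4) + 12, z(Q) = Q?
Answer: 2720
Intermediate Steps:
G(E) = 4 (G(E) = 4 + 0 = 4)
M = 32 (M = 5*4 + 12 = 20 + 12 = 32)
S = -12 (S = 4 - 4*4 = 4 - 1*16 = 4 - 16 = -12)
M + (-104 - 1*120)*S = 32 + (-104 - 1*120)*(-12) = 32 + (-104 - 120)*(-12) = 32 - 224*(-12) = 32 + 2688 = 2720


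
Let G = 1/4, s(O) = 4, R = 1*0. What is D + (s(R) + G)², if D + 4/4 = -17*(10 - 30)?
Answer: 5713/16 ≈ 357.06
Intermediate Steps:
R = 0
D = 339 (D = -1 - 17*(10 - 30) = -1 - 17*(-20) = -1 + 340 = 339)
G = ¼ ≈ 0.25000
D + (s(R) + G)² = 339 + (4 + ¼)² = 339 + (17/4)² = 339 + 289/16 = 5713/16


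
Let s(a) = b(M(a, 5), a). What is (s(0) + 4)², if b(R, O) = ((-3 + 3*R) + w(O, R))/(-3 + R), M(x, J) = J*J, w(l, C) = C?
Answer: 34225/484 ≈ 70.713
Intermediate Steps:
M(x, J) = J²
b(R, O) = (-3 + 4*R)/(-3 + R) (b(R, O) = ((-3 + 3*R) + R)/(-3 + R) = (-3 + 4*R)/(-3 + R))
s(a) = 97/22 (s(a) = (-3 + 4*5²)/(-3 + 5²) = (-3 + 4*25)/(-3 + 25) = (-3 + 100)/22 = (1/22)*97 = 97/22)
(s(0) + 4)² = (97/22 + 4)² = (185/22)² = 34225/484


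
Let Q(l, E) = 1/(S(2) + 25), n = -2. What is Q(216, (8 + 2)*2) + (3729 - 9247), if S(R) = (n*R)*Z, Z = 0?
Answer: -137949/25 ≈ -5518.0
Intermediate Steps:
S(R) = 0 (S(R) = -2*R*0 = 0)
Q(l, E) = 1/25 (Q(l, E) = 1/(0 + 25) = 1/25)
Q(216, (8 + 2)*2) + (3729 - 9247) = 1/25 + (3729 - 9247) = 1/25 - 5518 = -137949/25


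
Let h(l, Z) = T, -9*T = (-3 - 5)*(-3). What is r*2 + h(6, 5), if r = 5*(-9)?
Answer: -278/3 ≈ -92.667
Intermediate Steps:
T = -8/3 (T = -(-3 - 5)*(-3)/9 = -(-8)*(-3)/9 = -1/9*24 = -8/3 ≈ -2.6667)
h(l, Z) = -8/3
r = -45
r*2 + h(6, 5) = -45*2 - 8/3 = -90 - 8/3 = -278/3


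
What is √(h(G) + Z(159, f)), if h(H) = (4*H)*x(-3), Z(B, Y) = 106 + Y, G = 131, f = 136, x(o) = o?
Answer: I*√1330 ≈ 36.469*I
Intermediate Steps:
h(H) = -12*H (h(H) = (4*H)*(-3) = -12*H)
√(h(G) + Z(159, f)) = √(-12*131 + (106 + 136)) = √(-1572 + 242) = √(-1330) = I*√1330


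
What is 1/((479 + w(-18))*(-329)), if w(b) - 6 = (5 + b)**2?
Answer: -1/215166 ≈ -4.6476e-6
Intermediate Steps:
w(b) = 6 + (5 + b)**2
1/((479 + w(-18))*(-329)) = 1/((479 + (6 + (5 - 18)**2))*(-329)) = 1/((479 + (6 + (-13)**2))*(-329)) = 1/((479 + (6 + 169))*(-329)) = 1/((479 + 175)*(-329)) = 1/(654*(-329)) = 1/(-215166) = -1/215166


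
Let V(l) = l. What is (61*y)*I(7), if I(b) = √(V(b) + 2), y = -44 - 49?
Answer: -17019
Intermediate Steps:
y = -93
I(b) = √(2 + b) (I(b) = √(b + 2) = √(2 + b))
(61*y)*I(7) = (61*(-93))*√(2 + 7) = -5673*√9 = -5673*3 = -17019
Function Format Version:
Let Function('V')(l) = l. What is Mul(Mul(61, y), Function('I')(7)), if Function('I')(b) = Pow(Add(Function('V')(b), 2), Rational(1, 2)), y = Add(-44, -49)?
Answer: -17019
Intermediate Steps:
y = -93
Function('I')(b) = Pow(Add(2, b), Rational(1, 2)) (Function('I')(b) = Pow(Add(b, 2), Rational(1, 2)) = Pow(Add(2, b), Rational(1, 2)))
Mul(Mul(61, y), Function('I')(7)) = Mul(Mul(61, -93), Pow(Add(2, 7), Rational(1, 2))) = Mul(-5673, Pow(9, Rational(1, 2))) = Mul(-5673, 3) = -17019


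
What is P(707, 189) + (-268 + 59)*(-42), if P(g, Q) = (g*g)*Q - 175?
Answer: 94480064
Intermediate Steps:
P(g, Q) = -175 + Q*g² (P(g, Q) = g²*Q - 175 = Q*g² - 175 = -175 + Q*g²)
P(707, 189) + (-268 + 59)*(-42) = (-175 + 189*707²) + (-268 + 59)*(-42) = (-175 + 189*499849) - 209*(-42) = (-175 + 94471461) + 8778 = 94471286 + 8778 = 94480064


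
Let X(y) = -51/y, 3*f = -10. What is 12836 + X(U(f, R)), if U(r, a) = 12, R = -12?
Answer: 51327/4 ≈ 12832.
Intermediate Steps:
f = -10/3 (f = (⅓)*(-10) = -10/3 ≈ -3.3333)
12836 + X(U(f, R)) = 12836 - 51/12 = 12836 - 51*1/12 = 12836 - 17/4 = 51327/4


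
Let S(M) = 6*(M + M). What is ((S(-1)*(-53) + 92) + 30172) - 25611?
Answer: 5289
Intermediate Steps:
S(M) = 12*M (S(M) = 6*(2*M) = 12*M)
((S(-1)*(-53) + 92) + 30172) - 25611 = (((12*(-1))*(-53) + 92) + 30172) - 25611 = ((-12*(-53) + 92) + 30172) - 25611 = ((636 + 92) + 30172) - 25611 = (728 + 30172) - 25611 = 30900 - 25611 = 5289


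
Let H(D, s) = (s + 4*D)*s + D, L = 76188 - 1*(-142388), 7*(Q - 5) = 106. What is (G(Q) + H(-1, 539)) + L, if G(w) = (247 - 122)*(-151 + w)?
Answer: 3434080/7 ≈ 4.9058e+5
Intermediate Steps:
Q = 141/7 (Q = 5 + (1/7)*106 = 5 + 106/7 = 141/7 ≈ 20.143)
L = 218576 (L = 76188 + 142388 = 218576)
G(w) = -18875 + 125*w (G(w) = 125*(-151 + w) = -18875 + 125*w)
H(D, s) = D + s*(s + 4*D) (H(D, s) = s*(s + 4*D) + D = D + s*(s + 4*D))
(G(Q) + H(-1, 539)) + L = ((-18875 + 125*(141/7)) + (-1 + 539**2 + 4*(-1)*539)) + 218576 = ((-18875 + 17625/7) + (-1 + 290521 - 2156)) + 218576 = (-114500/7 + 288364) + 218576 = 1904048/7 + 218576 = 3434080/7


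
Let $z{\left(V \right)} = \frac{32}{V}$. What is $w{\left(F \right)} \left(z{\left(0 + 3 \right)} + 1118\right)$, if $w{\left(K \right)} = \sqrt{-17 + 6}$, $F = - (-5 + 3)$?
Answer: $\frac{3386 i \sqrt{11}}{3} \approx 3743.4 i$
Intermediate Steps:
$F = 2$ ($F = \left(-1\right) \left(-2\right) = 2$)
$w{\left(K \right)} = i \sqrt{11}$ ($w{\left(K \right)} = \sqrt{-11} = i \sqrt{11}$)
$w{\left(F \right)} \left(z{\left(0 + 3 \right)} + 1118\right) = i \sqrt{11} \left(\frac{32}{0 + 3} + 1118\right) = i \sqrt{11} \left(\frac{32}{3} + 1118\right) = i \sqrt{11} \cdot \frac{3386}{3} = \frac{3386 i \sqrt{11}}{3}$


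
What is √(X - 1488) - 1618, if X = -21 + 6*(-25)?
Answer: -1618 + I*√1659 ≈ -1618.0 + 40.731*I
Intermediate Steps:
X = -171 (X = -21 - 150 = -171)
√(X - 1488) - 1618 = √(-171 - 1488) - 1618 = √(-1659) - 1618 = I*√1659 - 1618 = -1618 + I*√1659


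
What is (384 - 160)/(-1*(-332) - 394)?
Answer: -112/31 ≈ -3.6129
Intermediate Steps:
(384 - 160)/(-1*(-332) - 394) = 224/(332 - 394) = 224/(-62) = 224*(-1/62) = -112/31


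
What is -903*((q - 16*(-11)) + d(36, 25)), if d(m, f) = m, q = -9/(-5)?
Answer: -965307/5 ≈ -1.9306e+5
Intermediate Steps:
q = 9/5 (q = -9*(-⅕) = 9/5 ≈ 1.8000)
-903*((q - 16*(-11)) + d(36, 25)) = -903*((9/5 - 16*(-11)) + 36) = -903*((9/5 + 176) + 36) = -903*(889/5 + 36) = -903*1069/5 = -965307/5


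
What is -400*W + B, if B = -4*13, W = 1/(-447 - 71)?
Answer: -13268/259 ≈ -51.228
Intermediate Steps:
W = -1/518 (W = 1/(-518) = -1/518 ≈ -0.0019305)
B = -52
-400*W + B = -400*(-1/518) - 52 = 200/259 - 52 = -13268/259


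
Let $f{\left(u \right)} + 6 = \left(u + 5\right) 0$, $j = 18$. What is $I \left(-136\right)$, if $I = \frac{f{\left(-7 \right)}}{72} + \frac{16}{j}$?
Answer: $- \frac{986}{9} \approx -109.56$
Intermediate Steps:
$f{\left(u \right)} = -6$ ($f{\left(u \right)} = -6 + \left(u + 5\right) 0 = -6 + \left(5 + u\right) 0 = -6 + 0 = -6$)
$I = \frac{29}{36}$ ($I = - \frac{6}{72} + \frac{16}{18} = \left(-6\right) \frac{1}{72} + 16 \cdot \frac{1}{18} = - \frac{1}{12} + \frac{8}{9} = \frac{29}{36} \approx 0.80556$)
$I \left(-136\right) = \frac{29}{36} \left(-136\right) = - \frac{986}{9}$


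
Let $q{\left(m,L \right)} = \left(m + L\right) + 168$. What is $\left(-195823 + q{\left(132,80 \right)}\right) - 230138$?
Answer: $-425581$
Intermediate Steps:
$q{\left(m,L \right)} = 168 + L + m$ ($q{\left(m,L \right)} = \left(L + m\right) + 168 = 168 + L + m$)
$\left(-195823 + q{\left(132,80 \right)}\right) - 230138 = \left(-195823 + \left(168 + 80 + 132\right)\right) - 230138 = \left(-195823 + 380\right) - 230138 = -195443 - 230138 = -425581$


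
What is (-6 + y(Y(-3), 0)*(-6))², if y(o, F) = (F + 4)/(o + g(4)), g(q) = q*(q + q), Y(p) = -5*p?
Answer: 93636/2209 ≈ 42.388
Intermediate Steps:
g(q) = 2*q² (g(q) = q*(2*q) = 2*q²)
y(o, F) = (4 + F)/(32 + o) (y(o, F) = (F + 4)/(o + 2*4²) = (4 + F)/(o + 2*16) = (4 + F)/(o + 32) = (4 + F)/(32 + o))
(-6 + y(Y(-3), 0)*(-6))² = (-6 + ((4 + 0)/(32 - 5*(-3)))*(-6))² = (-6 + (4/(32 + 15))*(-6))² = (-6 + (4/47)*(-6))² = (-6 - 24/47)² = (-306/47)² = 93636/2209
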